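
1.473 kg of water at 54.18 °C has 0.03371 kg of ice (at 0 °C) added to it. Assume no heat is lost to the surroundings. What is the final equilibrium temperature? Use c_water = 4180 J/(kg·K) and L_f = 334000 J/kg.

Energy conservation, ΣQ = 0:
melt ice: 0.03371×334000 = 11259
  meltwater 0→T: 0.03371×4180×T = 140.91 T
  water cools: 1.473×4180×(T − 54.18) = 6157.1(T − 54.18)
6298 T = 333594 − 11259 = 322335
T ≈ 51.18 °C. Since T > 0 °C, the all-ice-melts assumption holds.

T_f ≈ 51.2 °C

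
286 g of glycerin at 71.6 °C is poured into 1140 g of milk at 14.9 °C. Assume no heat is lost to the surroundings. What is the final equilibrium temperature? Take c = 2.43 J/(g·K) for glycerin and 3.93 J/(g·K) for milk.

Setting the total heat transfer to zero:
286*2.43*(T − 71.6) + 1140*3.93*(T − 14.9) = 0
694.98(T − 71.6) + 4480.2(T − 14.9) = 0
5175.2 T = 116516
T = 116516/5175.2 ≈ 22.51 °C

T_f ≈ 22.5 °C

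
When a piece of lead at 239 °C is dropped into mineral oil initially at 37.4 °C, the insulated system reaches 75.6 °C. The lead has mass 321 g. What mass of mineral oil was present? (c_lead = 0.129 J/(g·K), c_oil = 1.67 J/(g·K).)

m ≈ 106 g

Heat lost by the lead = heat gained by the oil:
321×0.129×(239 − 75.6) = m×1.67×(75.6 − 37.4)
63.79 m = 6766.2  ⇒  m ≈ 106.1 g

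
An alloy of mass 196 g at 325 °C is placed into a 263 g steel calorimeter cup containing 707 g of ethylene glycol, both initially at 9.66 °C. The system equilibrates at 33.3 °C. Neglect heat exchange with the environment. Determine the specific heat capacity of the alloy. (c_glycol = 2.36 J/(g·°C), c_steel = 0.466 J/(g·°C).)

c ≈ 0.741 J/(g·°C)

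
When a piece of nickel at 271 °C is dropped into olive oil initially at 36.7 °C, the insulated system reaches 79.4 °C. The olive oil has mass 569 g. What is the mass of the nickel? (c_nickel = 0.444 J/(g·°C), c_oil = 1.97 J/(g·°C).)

m ≈ 563 g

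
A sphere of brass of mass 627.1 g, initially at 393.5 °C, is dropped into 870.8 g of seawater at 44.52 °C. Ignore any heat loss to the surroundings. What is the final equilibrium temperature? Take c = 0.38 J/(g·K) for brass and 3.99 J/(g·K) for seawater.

T_f ≈ 66.9 °C

Net heat exchanged in the isolated system is zero:
627.1*0.38*(T − 393.5) + 870.8*3.99*(T − 44.52) = 0
238.3(T − 393.5) + 3474.5(T − 44.52) = 0
(238.3 + 3474.5) T = 238.3*393.5 + 3474.5*44.52
T = 248455 / 3712.8 = 66.9 °C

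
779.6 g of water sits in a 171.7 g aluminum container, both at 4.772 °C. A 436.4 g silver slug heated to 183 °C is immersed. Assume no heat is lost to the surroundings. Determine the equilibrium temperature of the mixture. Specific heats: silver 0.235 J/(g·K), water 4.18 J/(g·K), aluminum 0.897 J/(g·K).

T_f ≈ 10.0 °C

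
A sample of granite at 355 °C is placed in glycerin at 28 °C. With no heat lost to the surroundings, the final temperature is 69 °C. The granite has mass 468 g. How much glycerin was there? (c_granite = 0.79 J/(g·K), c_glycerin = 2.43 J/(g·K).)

m ≈ 1060 g

Heat lost by the granite = heat gained by the glycerin:
468·0.79·(355 − 69) = m·2.43·(69 − 28)
99.63 m = 105740  ⇒  m ≈ 1061 g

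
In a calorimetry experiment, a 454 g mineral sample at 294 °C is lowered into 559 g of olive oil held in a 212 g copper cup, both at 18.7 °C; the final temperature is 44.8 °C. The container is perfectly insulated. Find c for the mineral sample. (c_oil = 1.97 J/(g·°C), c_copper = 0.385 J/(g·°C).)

c ≈ 0.273 J/(g·°C)

Heat gained plus heat lost sum to zero:
454×c×(44.8 − 294) + 559×1.97×(44.8 − 18.7) + 212×0.385×(44.8 − 18.7) = 0
-113137 c = -30872
c = -30872/-113137 ≈ 0.2729 J/(g·°C)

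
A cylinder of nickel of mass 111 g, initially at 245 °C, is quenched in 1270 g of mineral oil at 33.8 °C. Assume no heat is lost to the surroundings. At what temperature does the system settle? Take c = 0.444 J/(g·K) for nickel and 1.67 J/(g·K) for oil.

T_f ≈ 38.6 °C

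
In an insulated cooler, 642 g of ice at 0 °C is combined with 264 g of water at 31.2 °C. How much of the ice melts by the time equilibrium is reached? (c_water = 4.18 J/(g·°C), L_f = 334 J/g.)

m_melted ≈ 103 g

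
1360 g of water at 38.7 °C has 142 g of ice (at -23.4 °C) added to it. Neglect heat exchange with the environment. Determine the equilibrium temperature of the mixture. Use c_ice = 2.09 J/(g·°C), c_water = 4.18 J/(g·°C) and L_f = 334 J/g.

Net heat exchanged in the isolated system is zero:
warm ice to 0 °C: 142×2.09×(0 − (-23.4)) = 6944.7; melt ice: 142×334 = 47428; meltwater 0→T: 142×4.18×T = 593.56 T; water cools: 1360×4.18×(T − 38.7) = 5684.8(T − 38.7)
6278.4 T = 220002 − 54373 = 165629
T ≈ 26.38 °C — above 0 °C, consistent with complete melting.

T_f ≈ 26.4 °C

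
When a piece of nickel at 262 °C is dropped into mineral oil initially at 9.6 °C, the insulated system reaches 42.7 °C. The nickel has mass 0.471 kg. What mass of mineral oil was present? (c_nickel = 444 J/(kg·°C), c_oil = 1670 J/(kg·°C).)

m ≈ 0.83 kg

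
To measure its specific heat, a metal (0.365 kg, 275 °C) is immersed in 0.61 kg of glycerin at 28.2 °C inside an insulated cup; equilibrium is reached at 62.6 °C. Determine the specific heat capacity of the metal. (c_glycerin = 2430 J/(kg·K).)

Taking heat into each body as positive, Σ m c ΔT = 0:
0.365·c·(62.6 − 275) + 0.61·2430·(62.6 − 28.2) = 0
-77.53 c = -50991
c = -50991/-77.53 ≈ 657.7 J/(kg·K)

c ≈ 658 J/(kg·K)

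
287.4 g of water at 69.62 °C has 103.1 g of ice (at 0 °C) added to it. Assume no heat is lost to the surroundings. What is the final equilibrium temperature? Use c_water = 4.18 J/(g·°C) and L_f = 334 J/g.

Let T be the final temperature. ΣQ_i = 0:
melt ice: 103.1×334 = 34435
  meltwater 0→T: 103.1×4.18×T = 430.96 T
  water cools: 287.4×4.18×(T − 69.62) = 1201.3(T − 69.62)
1632.3 T = 83637 − 34435 = 49201
T ≈ 30.14 °C — above 0 °C, consistent with complete melting.

T_f ≈ 30.1 °C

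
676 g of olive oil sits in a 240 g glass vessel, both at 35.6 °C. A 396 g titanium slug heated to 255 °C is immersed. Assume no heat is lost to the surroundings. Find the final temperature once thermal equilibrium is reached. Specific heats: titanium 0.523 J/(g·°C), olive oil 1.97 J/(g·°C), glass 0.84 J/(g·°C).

Energy conservation, ΣQ = 0:
396*0.523*(T − 255) + 676*1.97*(T − 35.6) + 240*0.84*(T − 35.6) = 0
1740.4 T = 107399
T ≈ 61.71 °C

T_f ≈ 61.7 °C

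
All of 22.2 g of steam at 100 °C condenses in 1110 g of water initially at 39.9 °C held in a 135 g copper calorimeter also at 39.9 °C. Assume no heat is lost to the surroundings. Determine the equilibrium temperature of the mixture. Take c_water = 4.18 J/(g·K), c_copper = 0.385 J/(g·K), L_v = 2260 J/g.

T_f ≈ 51.6 °C

Sum of m c ΔT and latent-heat terms is zero:
steam→water at 100 °C releases m L_v = 22.2·2260 = 50172; condensed water 100 °C→T: 92.8(T − 100); water warms: 1110·4.18·(T − 39.9) = 4639.8(T − 39.9); cup: 51.98(T − 39.9)
4784.6 T = 50172 + 9279.6 + 187202 = 246653
T ≈ 51.55 °C — below 100 °C, confirming all the steam condensed.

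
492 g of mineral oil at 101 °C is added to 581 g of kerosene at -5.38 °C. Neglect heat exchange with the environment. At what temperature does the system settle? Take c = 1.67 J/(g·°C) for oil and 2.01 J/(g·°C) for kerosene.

Heat gained plus heat lost sum to zero:
492×1.67×(T − 101) + 581×2.01×(T − (-5.38)) = 0
821.64(T − 101) + 1167.8(T − (-5.38)) = 0
(821.64 + 1167.8) T = 821.64×101 + 1167.8×(-5.38)
T = 76703/1989.4 ≈ 38.55 °C

T_f ≈ 38.6 °C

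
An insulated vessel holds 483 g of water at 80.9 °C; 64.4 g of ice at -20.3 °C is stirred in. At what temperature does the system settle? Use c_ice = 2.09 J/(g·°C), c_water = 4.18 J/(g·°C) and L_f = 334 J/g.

T_f ≈ 60.8 °C

Setting the total heat transfer to zero:
ice -20.3→0 °C: 64.4×2.09×20.3 = 2732.3; melt ice: 64.4×334 = 21510; warm the meltwater: 269.19 T; water cools: 483×4.18×(T − 80.9) = 2018.9(T − 80.9)
2288.1 T = 163332 − 24242 = 139090
T ≈ 60.79 °C — above 0 °C, consistent with complete melting.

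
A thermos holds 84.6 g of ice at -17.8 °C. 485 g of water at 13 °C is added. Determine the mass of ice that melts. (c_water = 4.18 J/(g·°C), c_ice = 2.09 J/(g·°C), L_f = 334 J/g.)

m_melted ≈ 69.5 g

Water can give up m c ΔT = 485·4.18·13 = 26355 J before reaching 0 °C.
Of that, 84.6·2.09·17.8 = 3147.3 J goes to bring the ice to 0 °C, leaving 23208 J.
Melting all 84.6 g of ice would need 84.6·334 = 28256 J.
That's not enough to melt it all — equilibrium is at 0 °C with ice remaining.
Mass melted = 23208/334 ≈ 69.48 g.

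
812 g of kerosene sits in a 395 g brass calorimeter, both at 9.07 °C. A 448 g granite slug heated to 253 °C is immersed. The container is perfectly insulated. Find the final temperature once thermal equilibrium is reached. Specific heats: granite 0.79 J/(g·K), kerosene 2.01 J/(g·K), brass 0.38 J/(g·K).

Energy conservation, ΣQ = 0:
448·0.79·(T − 253) + 812·2.01·(T − 9.07) + 395·0.38·(T − 9.07) = 0
353.92(T − 253) + 1632.1(T − 9.07) + 150.1(T − 9.07) = 0
2136.1 T = 105706
T = 105706 / 2136.1 = 49.5 °C

T_f ≈ 49.5 °C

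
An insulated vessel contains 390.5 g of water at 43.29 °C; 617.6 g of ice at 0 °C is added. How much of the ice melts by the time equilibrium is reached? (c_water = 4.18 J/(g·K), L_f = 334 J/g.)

m_melted ≈ 212 g

Cooling the water to 0 °C releases 390.5·4.18·43.29 = 70662 J.
Melting all 617.6 g of ice would need 617.6·334 = 206278 J.
Since 70662 < 206278 J, not all the ice melts; equilibrium is at 0 °C.
m_melt = 70662 / L_f = 211.6 g.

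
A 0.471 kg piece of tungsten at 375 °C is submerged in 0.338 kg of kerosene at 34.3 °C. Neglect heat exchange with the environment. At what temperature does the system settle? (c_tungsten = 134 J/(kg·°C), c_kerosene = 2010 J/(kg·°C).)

With ΣQ=0 the equilibrium temperature is the m·c-weighted mean:
T_f = (63.11×375 + 679.38×34.3) / (63.11 + 679.38)
    = 46970 / 742.49 ≈ 63.26 °C

T_f ≈ 63.3 °C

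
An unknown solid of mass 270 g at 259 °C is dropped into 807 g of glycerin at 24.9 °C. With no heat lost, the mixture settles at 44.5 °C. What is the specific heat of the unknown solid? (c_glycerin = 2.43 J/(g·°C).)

c ≈ 0.664 J/(g·°C)

Net heat exchanged in the isolated system is zero:
270·c·(44.5 − 259) + 807·2.43·(44.5 − 24.9) = 0
-57915 c = -38436
c = -38436/-57915 ≈ 0.6637 J/(g·°C)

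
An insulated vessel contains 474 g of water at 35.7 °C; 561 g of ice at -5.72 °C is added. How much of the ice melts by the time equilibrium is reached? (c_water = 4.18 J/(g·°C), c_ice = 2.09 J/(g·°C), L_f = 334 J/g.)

Heat available from the water dropping to 0 °C: 474×4.18×35.7 = 70733 J.
Warming the ice to 0 °C takes 561×2.09×5.72 = 6706.6 J, leaving 64026 J for melting.
Melting all 561 g of ice would need 561×334 = 187374 J.
That's not enough to melt it all — equilibrium is at 0 °C with ice remaining.
Mass melted = 64026/334 ≈ 191.7 g.

m_melted ≈ 192 g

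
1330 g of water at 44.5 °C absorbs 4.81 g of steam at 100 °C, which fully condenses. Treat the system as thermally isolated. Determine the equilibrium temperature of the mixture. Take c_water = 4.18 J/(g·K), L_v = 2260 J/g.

Conservation of energy gives ΣQ = 0:
condense steam: −4.81×2260 = −10871
  condensate cools 100→T: 4.81×4.18×(T − 100) = 20.11(T − 100)
  original water: 5559.4(T − 44.5)
5579.5 T = 10871 + 2010.6 + 247393 = 260274
T ≈ 46.65 °C (< 100 °C, so full condensation is consistent).

T_f ≈ 46.6 °C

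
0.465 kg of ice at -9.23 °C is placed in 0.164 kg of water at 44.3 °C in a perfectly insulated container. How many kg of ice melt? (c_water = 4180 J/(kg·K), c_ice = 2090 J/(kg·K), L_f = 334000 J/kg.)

Heat available from the water dropping to 0 °C: 0.164×4180×44.3 = 30369 J.
Warming the ice to 0 °C takes 0.465×2090×9.23 = 8970.2 J, leaving 21398 J for melting.
Fully melting the ice requires m_ice L_f = 0.465×334000 = 155310 J.
21398 J < 155310 J, so only part of the ice melts and the system sits at 0 °C.
m_melted×334000 = 21398  ⇒  m_melted ≈ 0.06407 kg.

m_melted ≈ 0.0641 kg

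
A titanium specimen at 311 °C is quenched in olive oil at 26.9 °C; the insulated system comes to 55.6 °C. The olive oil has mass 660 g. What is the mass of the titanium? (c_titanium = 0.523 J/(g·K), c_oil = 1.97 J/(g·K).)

Heat lost by the titanium = heat gained by the oil:
m×0.523×(311 − 55.6) = 660×1.97×(55.6 − 26.9)
133.57 m = 37316  ⇒  m ≈ 279.4 g

m ≈ 279 g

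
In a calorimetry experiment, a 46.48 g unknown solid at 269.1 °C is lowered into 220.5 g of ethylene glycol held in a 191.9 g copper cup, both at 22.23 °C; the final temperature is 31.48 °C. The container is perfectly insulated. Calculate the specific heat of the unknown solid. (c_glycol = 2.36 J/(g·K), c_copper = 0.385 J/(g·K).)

c ≈ 0.498 J/(g·K)

Energy conservation, ΣQ = 0:
46.48×c×(31.48 − 269.1) + 220.5×2.36×(31.48 − 22.23) + 191.9×0.385×(31.48 − 22.23) = 0
-11045 c = -5496.9
c = -5496.9/-11045 ≈ 0.4977 J/(g·K)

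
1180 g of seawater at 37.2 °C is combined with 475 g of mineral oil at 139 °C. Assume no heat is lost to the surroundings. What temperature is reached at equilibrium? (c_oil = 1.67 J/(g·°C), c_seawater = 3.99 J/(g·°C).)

Setting the total heat transfer to zero:
475·1.67·(T − 139) + 1180·3.99·(T − 37.2) = 0
793.25(T − 139) + 4708.2(T − 37.2) = 0
(793.25 + 4708.2) T = 793.25·139 + 4708.2·37.2
T = 285407/5501.4 ≈ 51.88 °C

T_f ≈ 51.9 °C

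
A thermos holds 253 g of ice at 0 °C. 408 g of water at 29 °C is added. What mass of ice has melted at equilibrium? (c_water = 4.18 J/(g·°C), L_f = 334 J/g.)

Cooling the water to 0 °C releases 408·4.18·29 = 49458 J.
Melting all 253 g of ice would need 253·334 = 84502 J.
49458 J < 84502 J, so only part of the ice melts and the system sits at 0 °C.
m_melt = 49458 / L_f = 148.1 g.

m_melted ≈ 148 g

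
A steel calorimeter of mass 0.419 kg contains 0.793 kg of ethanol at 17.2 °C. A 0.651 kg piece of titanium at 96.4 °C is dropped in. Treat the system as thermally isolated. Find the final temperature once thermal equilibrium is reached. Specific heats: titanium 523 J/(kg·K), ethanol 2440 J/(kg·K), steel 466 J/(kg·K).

Setting the total heat transfer to zero:
0.651*523*(T − 96.4) + 0.793*2440*(T − 17.2) + 0.419*466*(T − 17.2) = 0
340.47(T − 96.4) + 1934.9(T − 17.2) + 195.25(T − 17.2) = 0
(340.47 + 1934.9 + 195.25) T = 340.47*96.4 + 1934.9*17.2 + 195.25*17.2
T = 69461/2470.6 ≈ 28.11 °C

T_f ≈ 28.1 °C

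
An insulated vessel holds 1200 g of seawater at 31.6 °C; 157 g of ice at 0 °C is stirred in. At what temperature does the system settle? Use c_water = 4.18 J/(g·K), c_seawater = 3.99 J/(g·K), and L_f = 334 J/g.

T_f ≈ 18.2 °C

Taking heat into each body as positive, Σ m c ΔT = 0:
fusion: m_ice L_f = 157×334 = 52438
  meltwater 0→T: 157×4.18×T = 656.26 T
  seawater: 4788(T − 31.6)
5444.3 T = 151301 − 52438 = 98863
T ≈ 18.16 °C (positive, so assuming full melt was valid).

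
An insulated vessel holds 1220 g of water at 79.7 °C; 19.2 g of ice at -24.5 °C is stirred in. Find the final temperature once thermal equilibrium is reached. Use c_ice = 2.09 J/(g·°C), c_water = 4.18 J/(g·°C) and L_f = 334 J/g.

Heat gained plus heat lost sum to zero:
ice -24.5→0 °C: 19.2·2.09·24.5 = 983.14
  fusion: m_ice L_f = 19.2·334 = 6412.8
  meltwater 0→T: 19.2·4.18·T = 80.26 T
  water cools: 1220·4.18·(T − 79.7) = 5099.6(T − 79.7)
5179.9 T = 406438 − 7395.9 = 399042
T ≈ 77.04 °C (positive, so assuming full melt was valid).

T_f ≈ 77.0 °C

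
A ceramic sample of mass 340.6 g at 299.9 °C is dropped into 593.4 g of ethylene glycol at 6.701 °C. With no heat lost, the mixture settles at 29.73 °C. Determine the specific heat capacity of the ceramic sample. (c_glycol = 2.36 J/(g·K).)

c ≈ 0.35 J/(g·K)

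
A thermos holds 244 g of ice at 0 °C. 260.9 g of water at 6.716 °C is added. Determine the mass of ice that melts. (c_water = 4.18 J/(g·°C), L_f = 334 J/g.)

m_melted ≈ 21.9 g

Water can give up m c ΔT = 260.9×4.18×6.716 = 7324.2 J before reaching 0 °C.
Fully melting the ice requires m_ice L_f = 244×334 = 81496 J.
Since 7324.2 < 81496 J, not all the ice melts; equilibrium is at 0 °C.
m_melted×334 = 7324.2  ⇒  m_melted ≈ 21.93 g.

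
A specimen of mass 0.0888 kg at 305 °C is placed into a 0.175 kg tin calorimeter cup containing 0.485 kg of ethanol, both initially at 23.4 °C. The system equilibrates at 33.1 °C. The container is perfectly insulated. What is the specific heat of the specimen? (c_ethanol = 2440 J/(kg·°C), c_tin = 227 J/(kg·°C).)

c ≈ 491 J/(kg·°C)

Heat gained plus heat lost sum to zero:
0.0888·c·(33.1 − 305) + 0.485·2440·(33.1 − 23.4) + 0.175·227·(33.1 − 23.4) = 0
-24.14 c = -11864
c = -11864/-24.14 ≈ 491.4 J/(kg·°C)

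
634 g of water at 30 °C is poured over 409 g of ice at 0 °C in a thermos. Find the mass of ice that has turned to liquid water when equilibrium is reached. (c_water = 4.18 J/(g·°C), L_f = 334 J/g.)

Water can give up m c ΔT = 634×4.18×30 = 79504 J before reaching 0 °C.
To melt every bit of ice: 409×334 = 136606 J.
Since 79504 < 136606 J, not all the ice melts; equilibrium is at 0 °C.
Mass melted = 79504/334 ≈ 238 g.

m_melted ≈ 238 g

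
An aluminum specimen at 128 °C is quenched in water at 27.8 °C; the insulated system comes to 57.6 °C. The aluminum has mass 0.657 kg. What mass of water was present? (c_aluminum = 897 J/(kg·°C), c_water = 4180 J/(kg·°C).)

m ≈ 0.333 kg

Heat lost by the aluminum = heat gained by the water:
0.657·897·(128 − 57.6) = m·4180·(57.6 − 27.8)
124564 m = 41489  ⇒  m ≈ 0.3331 kg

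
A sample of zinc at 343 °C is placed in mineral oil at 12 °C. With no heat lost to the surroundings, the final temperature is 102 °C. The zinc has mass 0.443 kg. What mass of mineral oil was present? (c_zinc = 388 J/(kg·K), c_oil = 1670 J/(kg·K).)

Heat lost by the zinc = heat gained by the oil:
0.443·388·(343 − 102) = m·1670·(102 − 12)
150300 m = 41424  ⇒  m ≈ 0.2756 kg

m ≈ 0.276 kg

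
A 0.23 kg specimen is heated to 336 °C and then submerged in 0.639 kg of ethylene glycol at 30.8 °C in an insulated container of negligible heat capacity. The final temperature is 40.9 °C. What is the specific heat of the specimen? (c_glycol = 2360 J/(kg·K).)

Heat lost by the specimen = heat gained by the glycol:
0.23×c×(336 − 40.9) = 0.639×2360×(40.9 − 30.8)
67.87 c = 15231  ⇒  c ≈ 224.4 J/(kg·K)

c ≈ 224 J/(kg·K)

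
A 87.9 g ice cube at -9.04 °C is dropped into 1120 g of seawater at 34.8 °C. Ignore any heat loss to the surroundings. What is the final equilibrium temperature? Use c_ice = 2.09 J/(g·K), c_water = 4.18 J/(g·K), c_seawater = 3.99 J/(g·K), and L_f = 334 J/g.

Let T be the final temperature. ΣQ_i = 0:
ice -9.04→0 °C: 87.9·2.09·9.04 = 1660.7
  fusion: m_ice L_f = 87.9·334 = 29359
  warm the meltwater: 367.42 T
  seawater: 4468.8(T − 34.8)
4836.2 T = 155514 − 31019 = 124495
T ≈ 25.74 °C. Since T > 0 °C, the all-ice-melts assumption holds.

T_f ≈ 25.7 °C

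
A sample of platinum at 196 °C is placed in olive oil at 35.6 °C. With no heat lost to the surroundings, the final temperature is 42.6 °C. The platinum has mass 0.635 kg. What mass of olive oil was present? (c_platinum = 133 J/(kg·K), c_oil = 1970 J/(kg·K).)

m ≈ 0.939 kg

Energy conservation, ΣQ = 0:
0.635·133·(42.6 − 196) + m·1970·(42.6 − 35.6) = 0
13790 m = 12955
m = 12955/13790 ≈ 0.9395 kg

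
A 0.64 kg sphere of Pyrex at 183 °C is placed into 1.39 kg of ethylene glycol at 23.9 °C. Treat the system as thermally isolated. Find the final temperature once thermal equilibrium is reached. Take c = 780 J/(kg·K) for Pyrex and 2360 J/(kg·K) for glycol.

Set heat shed by the hot body equal to heat absorbed by the cold body:
0.64×780×(183 − T) = 1.39×2360×(T − 23.9)
499.2(183 − T) = 3280.4(T − 23.9)
3779.6 T = 169755  ⇒  T ≈ 44.91 °C

T_f ≈ 44.9 °C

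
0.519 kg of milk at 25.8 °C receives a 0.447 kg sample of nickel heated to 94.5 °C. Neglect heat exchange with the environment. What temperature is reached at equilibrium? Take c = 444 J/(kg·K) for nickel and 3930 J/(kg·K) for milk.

T_f ≈ 31.9 °C

Setting the total heat transfer to zero:
0.447·444·(T − 94.5) + 0.519·3930·(T − 25.8) = 0
(198.47 + 2039.7) T = 198.47·94.5 + 2039.7·25.8
T = 71379/2238.1 ≈ 31.89 °C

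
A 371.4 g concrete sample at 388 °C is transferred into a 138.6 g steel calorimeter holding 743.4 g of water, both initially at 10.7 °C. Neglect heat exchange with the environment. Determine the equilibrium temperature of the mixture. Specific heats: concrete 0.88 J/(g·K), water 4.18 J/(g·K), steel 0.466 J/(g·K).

T_f is the heat-capacity-weighted average of the initial temperatures:
T_f = (326.83·388 + 3107.4·10.7 + 64.59·10.7) / (326.83 + 3107.4 + 64.59)
    = 160751 / 3498.8 ≈ 45.94 °C

T_f ≈ 45.9 °C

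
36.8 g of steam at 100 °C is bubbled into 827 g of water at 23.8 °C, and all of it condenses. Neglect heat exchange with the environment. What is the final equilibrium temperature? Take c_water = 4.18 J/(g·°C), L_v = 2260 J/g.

Energy balance with sensible and latent terms:
latent heat released on condensation: 36.8×2260 = 83168
  condensate cools 100→T: 36.8×4.18×(T − 100) = 153.82(T − 100)
  original water: 3456.9(T − 23.8)
3610.7 T = 83168 + 15382 + 82273 = 180824
T ≈ 50.08 °C (< 100 °C, so full condensation is consistent).

T_f ≈ 50.1 °C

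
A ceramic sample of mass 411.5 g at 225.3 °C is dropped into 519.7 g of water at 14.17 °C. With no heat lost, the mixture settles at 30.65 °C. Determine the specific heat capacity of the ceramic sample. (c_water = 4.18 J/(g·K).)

c ≈ 0.447 J/(g·K)

Net heat exchanged in the isolated system is zero:
411.5·c·(30.65 − 225.3) + 519.7·4.18·(30.65 − 14.17) = 0
-80098 c = -35800
c = -35800/-80098 ≈ 0.447 J/(g·K)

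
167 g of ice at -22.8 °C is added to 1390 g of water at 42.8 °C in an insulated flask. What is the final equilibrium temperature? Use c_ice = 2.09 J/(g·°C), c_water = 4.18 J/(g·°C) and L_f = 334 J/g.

Energy conservation, ΣQ = 0:
ice -22.8→0 °C: 167×2.09×22.8 = 7957.9
  latent heat to melt: 167×334 = 55778
  meltwater 0→T: 167×4.18×T = 698.06 T
  water: 5810.2(T − 42.8)
6508.3 T = 248677 − 63736 = 184941
T ≈ 28.42 °C — above 0 °C, consistent with complete melting.

T_f ≈ 28.4 °C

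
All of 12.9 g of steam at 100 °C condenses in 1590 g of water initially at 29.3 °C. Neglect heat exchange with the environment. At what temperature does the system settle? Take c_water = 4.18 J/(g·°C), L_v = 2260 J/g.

Energy balance with sensible and latent terms:
condense steam: −12.9·2260 = −29154; condensed water 100 °C→T: 53.92(T − 100); original water: 6646.2(T − 29.3)
6700.1 T = 29154 + 5392.2 + 194734 = 229280
T ≈ 34.22 °C (< 100 °C, so full condensation is consistent).

T_f ≈ 34.2 °C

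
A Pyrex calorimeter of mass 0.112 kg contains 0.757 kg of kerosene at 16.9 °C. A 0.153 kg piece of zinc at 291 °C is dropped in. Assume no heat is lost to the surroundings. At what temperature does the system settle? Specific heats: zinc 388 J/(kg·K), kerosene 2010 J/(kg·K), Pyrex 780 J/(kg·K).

Taking heat into each body as positive, Σ m c ΔT = 0:
0.153*388*(T − 291) + 0.757*2010*(T − 16.9) + 0.112*780*(T − 16.9) = 0
59.36(T − 291) + 1521.6(T − 16.9) + 87.36(T − 16.9) = 0
1668.3 T = 44466
T ≈ 26.65 °C

T_f ≈ 26.7 °C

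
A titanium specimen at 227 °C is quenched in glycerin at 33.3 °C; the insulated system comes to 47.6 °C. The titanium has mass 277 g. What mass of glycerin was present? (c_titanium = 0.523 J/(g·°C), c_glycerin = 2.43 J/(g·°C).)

|Q_titanium| = |Q_glycerin|:
277·0.523·(227 − 47.6) = m·2.43·(47.6 − 33.3)
34.75 m = 25990  ⇒  m ≈ 747.9 g

m ≈ 748 g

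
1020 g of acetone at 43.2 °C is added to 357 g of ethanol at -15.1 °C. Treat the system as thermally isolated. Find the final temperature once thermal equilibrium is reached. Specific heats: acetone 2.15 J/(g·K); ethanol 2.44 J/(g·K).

T_f ≈ 26.6 °C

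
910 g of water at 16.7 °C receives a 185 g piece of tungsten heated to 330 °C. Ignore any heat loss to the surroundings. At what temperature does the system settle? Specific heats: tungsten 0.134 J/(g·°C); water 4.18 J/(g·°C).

T_f ≈ 18.7 °C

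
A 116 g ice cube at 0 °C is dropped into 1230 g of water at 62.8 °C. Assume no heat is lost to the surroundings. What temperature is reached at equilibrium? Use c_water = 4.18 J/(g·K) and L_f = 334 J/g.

T_f ≈ 50.5 °C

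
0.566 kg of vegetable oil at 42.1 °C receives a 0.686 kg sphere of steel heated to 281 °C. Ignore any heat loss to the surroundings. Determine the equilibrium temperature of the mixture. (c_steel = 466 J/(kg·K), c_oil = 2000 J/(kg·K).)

With ΣQ=0 the equilibrium temperature is the m·c-weighted mean:
T_f = (319.68·281 + 1132·42.1) / (319.68 + 1132)
    = 137486 / 1451.7 ≈ 94.71 °C

T_f ≈ 94.7 °C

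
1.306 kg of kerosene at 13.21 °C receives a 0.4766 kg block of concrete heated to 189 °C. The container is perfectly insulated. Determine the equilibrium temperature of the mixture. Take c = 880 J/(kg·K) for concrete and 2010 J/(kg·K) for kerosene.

T_f ≈ 37.4 °C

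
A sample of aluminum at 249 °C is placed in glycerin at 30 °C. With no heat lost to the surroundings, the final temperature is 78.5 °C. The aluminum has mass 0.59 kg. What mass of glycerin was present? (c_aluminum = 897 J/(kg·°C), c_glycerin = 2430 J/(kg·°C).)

Setting the total heat transfer to zero:
0.59·897·(78.5 − 249) + m·2430·(78.5 − 30) = 0
117855 m = 90234
m = 90234/117855 ≈ 0.7656 kg

m ≈ 0.766 kg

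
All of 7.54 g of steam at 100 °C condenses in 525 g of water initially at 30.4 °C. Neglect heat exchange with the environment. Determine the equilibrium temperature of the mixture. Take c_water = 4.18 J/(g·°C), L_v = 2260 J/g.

T_f ≈ 39.0 °C

Energy conservation, ΣQ = 0:
latent heat released on condensation: 7.54·2260 = 17040; condensed water 100 °C→T: 31.52(T − 100); original water: 2194.5(T − 30.4)
2226 T = 17040 + 3151.7 + 66713 = 86905
T ≈ 39.04 °C (< 100 °C, so full condensation is consistent).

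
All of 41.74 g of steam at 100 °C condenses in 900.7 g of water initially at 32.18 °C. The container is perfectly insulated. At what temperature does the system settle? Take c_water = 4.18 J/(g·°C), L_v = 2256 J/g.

Conservation of energy gives ΣQ = 0:
steam→water at 100 °C releases m L_v = 41.74×2256 = 94165
  condensed water 100 °C→T: 174.47(T − 100)
  original water: 3764.9(T − 32.18)
3939.4 T = 94165 + 17447 + 121155 = 232768
T ≈ 59.09 °C — below 100 °C, confirming all the steam condensed.

T_f ≈ 59.1 °C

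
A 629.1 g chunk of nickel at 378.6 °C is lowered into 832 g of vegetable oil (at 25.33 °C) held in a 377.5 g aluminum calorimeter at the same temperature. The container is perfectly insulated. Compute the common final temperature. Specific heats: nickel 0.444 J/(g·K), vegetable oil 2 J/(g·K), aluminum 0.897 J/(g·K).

T_f ≈ 68.6 °C

Energy conservation, ΣQ = 0:
629.1*0.444*(T − 378.6) + 832*2*(T − 25.33) + 377.5*0.897*(T − 25.33) = 0
279.32(T − 378.6) + 1664(T − 25.33) + 338.62(T − 25.33) = 0
2281.9 T = 156477
T ≈ 68.57 °C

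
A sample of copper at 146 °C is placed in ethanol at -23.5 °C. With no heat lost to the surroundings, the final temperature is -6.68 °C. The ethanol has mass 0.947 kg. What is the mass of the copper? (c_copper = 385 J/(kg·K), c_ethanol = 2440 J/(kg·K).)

m ≈ 0.661 kg

|Q_copper| = |Q_ethanol|:
m×385×(146 − -6.68) = 0.947×2440×(-6.68 − (-23.5))
58782 m = 38866  ⇒  m ≈ 0.6612 kg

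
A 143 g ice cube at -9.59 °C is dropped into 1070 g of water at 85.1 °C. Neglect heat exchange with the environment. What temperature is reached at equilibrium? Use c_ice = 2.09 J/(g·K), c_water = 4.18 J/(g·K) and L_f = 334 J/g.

T_f ≈ 65.1 °C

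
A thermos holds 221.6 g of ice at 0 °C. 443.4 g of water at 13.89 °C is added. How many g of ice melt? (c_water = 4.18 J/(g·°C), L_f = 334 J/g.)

Cooling the water to 0 °C releases 443.4×4.18×13.89 = 25744 J.
To melt every bit of ice: 221.6×334 = 74014 J.
25744 J < 74014 J, so only part of the ice melts and the system sits at 0 °C.
m_melt = 25744 / L_f = 77.08 g.

m_melted ≈ 77.1 g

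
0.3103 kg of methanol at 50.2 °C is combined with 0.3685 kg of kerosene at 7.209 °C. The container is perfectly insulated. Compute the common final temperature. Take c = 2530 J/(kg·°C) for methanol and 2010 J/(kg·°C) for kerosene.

T_f ≈ 29.3 °C

|Q_methanol| = |Q_kerosene|:
0.3103×2530×(50.2 − T) = 0.3685×2010×(T − 7.209)
785.06(50.2 − T) = 740.68(T − 7.209)
1525.7 T = 44750  ⇒  T ≈ 29.33 °C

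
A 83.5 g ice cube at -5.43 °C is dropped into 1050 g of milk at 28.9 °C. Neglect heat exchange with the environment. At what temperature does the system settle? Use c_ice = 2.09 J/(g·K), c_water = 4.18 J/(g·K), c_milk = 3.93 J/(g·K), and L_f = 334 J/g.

T_f ≈ 20.2 °C

Sum of m c ΔT and latent-heat terms is zero:
ice -5.43→0 °C: 83.5×2.09×5.43 = 947.62
  fusion: m_ice L_f = 83.5×334 = 27889
  meltwater 0→T: 83.5×4.18×T = 349.03 T
  milk: 4126.5(T − 28.9)
4475.5 T = 119256 − 28837 = 90419
T ≈ 20.20 °C (positive, so assuming full melt was valid).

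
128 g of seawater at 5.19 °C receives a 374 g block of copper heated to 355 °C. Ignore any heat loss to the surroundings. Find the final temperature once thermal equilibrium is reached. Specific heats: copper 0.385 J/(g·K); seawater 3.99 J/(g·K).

T_f ≈ 82.1 °C

Taking heat into each body as positive, Σ m c ΔT = 0:
374×0.385×(T − 355) + 128×3.99×(T − 5.19) = 0
143.99(T − 355) + 510.72(T − 5.19) = 0
(143.99 + 510.72) T = 143.99×355 + 510.72×5.19
T ≈ 82.12 °C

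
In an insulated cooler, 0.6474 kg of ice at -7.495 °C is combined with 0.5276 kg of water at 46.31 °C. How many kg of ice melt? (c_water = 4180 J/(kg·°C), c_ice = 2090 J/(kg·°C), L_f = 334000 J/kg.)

Heat available from the water dropping to 0 °C: 0.5276·4180·46.31 = 102131 J.
Warming the ice to 0 °C takes 0.6474·2090·7.495 = 10141 J, leaving 91989 J for melting.
Fully melting the ice requires m_ice L_f = 0.6474·334000 = 216232 J.
Since 91989 < 216232 J, not all the ice melts; equilibrium is at 0 °C.
m_melted·334000 = 91989  ⇒  m_melted ≈ 0.2754 kg.

m_melted ≈ 0.275 kg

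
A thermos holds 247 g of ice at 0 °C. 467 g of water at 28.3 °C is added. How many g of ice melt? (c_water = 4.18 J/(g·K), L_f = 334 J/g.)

Water can give up m c ΔT = 467·4.18·28.3 = 55243 J before reaching 0 °C.
Fully melting the ice requires m_ice L_f = 247·334 = 82498 J.
55243 J < 82498 J, so only part of the ice melts and the system sits at 0 °C.
Mass melted = 55243/334 ≈ 165.4 g.

m_melted ≈ 165 g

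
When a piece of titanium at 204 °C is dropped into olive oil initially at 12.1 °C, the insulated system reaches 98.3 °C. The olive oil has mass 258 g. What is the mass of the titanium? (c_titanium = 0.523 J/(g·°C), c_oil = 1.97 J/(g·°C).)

m ≈ 793 g

Heat lost by the titanium = heat gained by the oil:
m×0.523×(204 − 98.3) = 258×1.97×(98.3 − 12.1)
55.28 m = 43812  ⇒  m ≈ 792.5 g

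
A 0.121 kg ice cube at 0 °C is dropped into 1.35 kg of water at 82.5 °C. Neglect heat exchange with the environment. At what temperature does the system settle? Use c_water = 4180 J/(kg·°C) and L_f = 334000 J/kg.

Setting the total heat transfer to zero:
melt ice: 0.121×334000 = 40414; meltwater 0→T: 0.121×4180×T = 505.78 T; water: 5643(T − 82.5)
6148.8 T = 465548 − 40414 = 425134
T ≈ 69.14 °C. Since T > 0 °C, the all-ice-melts assumption holds.

T_f ≈ 69.1 °C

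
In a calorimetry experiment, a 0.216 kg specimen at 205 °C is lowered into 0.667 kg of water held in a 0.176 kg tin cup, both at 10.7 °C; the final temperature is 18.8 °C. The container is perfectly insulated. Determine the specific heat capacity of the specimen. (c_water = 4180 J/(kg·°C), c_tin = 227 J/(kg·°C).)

Setting the total heat transfer to zero:
0.216×c×(18.8 − 205) + 0.667×4180×(18.8 − 10.7) + 0.176×227×(18.8 − 10.7) = 0
-40.22 c = -22907
c = -22907/-40.22 ≈ 569.6 J/(kg·°C)

c ≈ 570 J/(kg·°C)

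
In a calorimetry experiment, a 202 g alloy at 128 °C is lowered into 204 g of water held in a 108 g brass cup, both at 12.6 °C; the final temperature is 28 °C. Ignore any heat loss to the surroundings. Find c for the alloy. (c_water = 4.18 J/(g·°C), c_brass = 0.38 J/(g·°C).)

c ≈ 0.681 J/(g·°C)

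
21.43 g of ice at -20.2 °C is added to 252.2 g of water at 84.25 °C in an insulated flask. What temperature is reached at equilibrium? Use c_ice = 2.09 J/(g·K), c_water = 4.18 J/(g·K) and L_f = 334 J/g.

T_f ≈ 70.6 °C

Setting the total heat transfer to zero:
warm ice to 0 °C: 21.43·2.09·(0 − (-20.2)) = 904.73
  fusion: m_ice L_f = 21.43·334 = 7157.6
  warm the meltwater: 89.58 T
  water cools: 252.2·4.18·(T − 84.25) = 1054.2(T − 84.25)
1143.8 T = 88816 − 8062.4 = 80754
T ≈ 70.60 °C (positive, so assuming full melt was valid).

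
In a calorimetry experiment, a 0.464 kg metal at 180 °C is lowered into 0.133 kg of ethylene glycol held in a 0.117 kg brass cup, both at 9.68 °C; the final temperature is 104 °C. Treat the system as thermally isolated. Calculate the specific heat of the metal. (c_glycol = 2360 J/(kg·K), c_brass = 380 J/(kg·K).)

c ≈ 958 J/(kg·K)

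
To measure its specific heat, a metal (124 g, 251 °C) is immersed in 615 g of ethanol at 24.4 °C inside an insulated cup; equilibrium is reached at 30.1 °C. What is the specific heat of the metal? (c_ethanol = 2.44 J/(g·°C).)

c ≈ 0.312 J/(g·°C)

Let T be the final temperature. ΣQ_i = 0:
124·c·(30.1 − 251) + 615·2.44·(30.1 − 24.4) = 0
-27392 c = -8553.4
c = -8553.4/-27392 ≈ 0.3123 J/(g·°C)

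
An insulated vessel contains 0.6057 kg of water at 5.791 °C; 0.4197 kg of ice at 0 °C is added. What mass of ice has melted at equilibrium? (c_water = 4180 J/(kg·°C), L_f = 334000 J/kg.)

Heat available from the water dropping to 0 °C: 0.6057×4180×5.791 = 14662 J.
Fully melting the ice requires m_ice L_f = 0.4197×334000 = 140180 J.
Since 14662 < 140180 J, not all the ice melts; equilibrium is at 0 °C.
m_melted×334000 = 14662  ⇒  m_melted ≈ 0.0439 kg.

m_melted ≈ 0.0439 kg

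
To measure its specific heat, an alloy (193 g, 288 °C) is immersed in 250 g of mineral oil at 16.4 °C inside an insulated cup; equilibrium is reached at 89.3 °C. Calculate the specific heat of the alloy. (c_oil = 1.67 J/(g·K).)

Heat lost by the alloy = heat gained by the oil:
193·c·(288 − 89.3) = 250·1.67·(89.3 − 16.4)
38349 c = 30436  ⇒  c ≈ 0.7936 J/(g·K)

c ≈ 0.794 J/(g·K)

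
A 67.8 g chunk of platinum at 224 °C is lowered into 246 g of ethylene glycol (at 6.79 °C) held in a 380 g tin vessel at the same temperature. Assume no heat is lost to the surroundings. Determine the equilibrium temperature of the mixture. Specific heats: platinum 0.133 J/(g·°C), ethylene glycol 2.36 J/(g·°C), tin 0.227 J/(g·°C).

T_f ≈ 9.7 °C

Heat gained plus heat lost sum to zero:
67.8×0.133×(T − 224) + 246×2.36×(T − 6.79) + 380×0.227×(T − 6.79) = 0
9.017(T − 224) + 580.56(T − 6.79) + 86.26(T − 6.79) = 0
(9.017 + 580.56 + 86.26) T = 9.017×224 + 580.56×6.79 + 86.26×6.79
T = 6547.6 / 675.84 = 9.69 °C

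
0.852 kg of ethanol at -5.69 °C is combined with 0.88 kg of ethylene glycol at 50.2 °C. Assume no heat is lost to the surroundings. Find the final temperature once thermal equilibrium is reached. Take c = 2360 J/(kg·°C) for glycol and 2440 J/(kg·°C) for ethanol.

T_f ≈ 22.2 °C

Energy conservation, ΣQ = 0:
0.88·2360·(T − 50.2) + 0.852·2440·(T − (-5.69)) = 0
4155.7 T = 92427
T ≈ 22.24 °C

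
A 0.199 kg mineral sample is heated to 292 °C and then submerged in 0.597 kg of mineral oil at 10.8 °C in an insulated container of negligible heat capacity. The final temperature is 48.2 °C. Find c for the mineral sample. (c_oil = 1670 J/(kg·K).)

Taking heat into each body as positive, Σ m c ΔT = 0:
0.199·c·(48.2 − 292) + 0.597·1670·(48.2 − 10.8) = 0
-48.52 c = -37287
c = -37287/-48.52 ≈ 768.6 J/(kg·K)

c ≈ 769 J/(kg·K)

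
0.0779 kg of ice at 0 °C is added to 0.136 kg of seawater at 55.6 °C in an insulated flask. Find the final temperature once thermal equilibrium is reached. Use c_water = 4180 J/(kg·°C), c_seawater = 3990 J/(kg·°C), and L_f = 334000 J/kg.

T_f ≈ 4.8 °C

Setting the total heat transfer to zero:
fusion: m_ice L_f = 0.0779×334000 = 26019
  warm the meltwater: 325.62 T
  seawater cools: 0.136×3990×(T − 55.6) = 542.64(T − 55.6)
868.26 T = 30171 − 26019 = 4152.2
T ≈ 4.78 °C. Since T > 0 °C, the all-ice-melts assumption holds.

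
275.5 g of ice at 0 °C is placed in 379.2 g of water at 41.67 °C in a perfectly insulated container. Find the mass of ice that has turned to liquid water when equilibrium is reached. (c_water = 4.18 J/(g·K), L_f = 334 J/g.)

m_melted ≈ 198 g

Water can give up m c ΔT = 379.2×4.18×41.67 = 66049 J before reaching 0 °C.
Fully melting the ice requires m_ice L_f = 275.5×334 = 92017 J.
Since 66049 < 92017 J, not all the ice melts; equilibrium is at 0 °C.
m_melt = 66049 / L_f = 197.8 g.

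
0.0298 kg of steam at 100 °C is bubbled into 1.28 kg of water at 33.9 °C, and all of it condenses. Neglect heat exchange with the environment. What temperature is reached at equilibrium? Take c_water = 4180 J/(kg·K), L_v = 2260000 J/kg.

T_f ≈ 47.7 °C

Sum of m c ΔT and latent-heat terms is zero:
latent heat released on condensation: 0.0298×2260000 = 67348
  condensate cools 100→T: 0.0298×4180×(T − 100) = 124.56(T − 100)
  original water: 5350.4(T − 33.9)
5475 T = 67348 + 12456 + 181379 = 261183
T ≈ 47.70 °C, under the boiling point, so the assumption holds.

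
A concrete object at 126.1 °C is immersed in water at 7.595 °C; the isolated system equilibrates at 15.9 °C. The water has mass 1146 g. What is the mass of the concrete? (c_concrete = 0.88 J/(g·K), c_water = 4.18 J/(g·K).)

Heat gained plus heat lost sum to zero:
m×0.88×(15.9 − 126.1) + 1146×4.18×(15.9 − 7.595) = 0
-96.98 m = -39783
m = -39783/-96.98 ≈ 410.2 g

m ≈ 410 g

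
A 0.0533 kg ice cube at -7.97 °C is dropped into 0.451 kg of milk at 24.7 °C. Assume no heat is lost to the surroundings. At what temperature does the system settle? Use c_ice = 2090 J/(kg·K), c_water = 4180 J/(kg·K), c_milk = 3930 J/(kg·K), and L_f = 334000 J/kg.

Energy conservation, ΣQ = 0:
warm ice to 0 °C: 0.0533·2090·(0 − (-7.97)) = 887.83; latent heat to melt: 0.0533·334000 = 17802; meltwater 0→T: 0.0533·4180·T = 222.79 T; milk: 1772.4(T − 24.7)
1995.2 T = 43779 − 18690 = 25089
T ≈ 12.57 °C. Since T > 0 °C, the all-ice-melts assumption holds.

T_f ≈ 12.6 °C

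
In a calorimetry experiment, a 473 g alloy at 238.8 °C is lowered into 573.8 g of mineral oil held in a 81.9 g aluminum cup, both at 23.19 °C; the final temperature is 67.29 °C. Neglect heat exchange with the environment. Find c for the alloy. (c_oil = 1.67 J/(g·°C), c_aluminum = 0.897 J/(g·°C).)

c ≈ 0.561 J/(g·°C)

Setting the total heat transfer to zero:
473·c·(67.29 − 238.8) + 573.8·1.67·(67.29 − 23.19) + 81.9·0.897·(67.29 − 23.19) = 0
-81124 c = -45498
c = -45498/-81124 ≈ 0.5608 J/(g·°C)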